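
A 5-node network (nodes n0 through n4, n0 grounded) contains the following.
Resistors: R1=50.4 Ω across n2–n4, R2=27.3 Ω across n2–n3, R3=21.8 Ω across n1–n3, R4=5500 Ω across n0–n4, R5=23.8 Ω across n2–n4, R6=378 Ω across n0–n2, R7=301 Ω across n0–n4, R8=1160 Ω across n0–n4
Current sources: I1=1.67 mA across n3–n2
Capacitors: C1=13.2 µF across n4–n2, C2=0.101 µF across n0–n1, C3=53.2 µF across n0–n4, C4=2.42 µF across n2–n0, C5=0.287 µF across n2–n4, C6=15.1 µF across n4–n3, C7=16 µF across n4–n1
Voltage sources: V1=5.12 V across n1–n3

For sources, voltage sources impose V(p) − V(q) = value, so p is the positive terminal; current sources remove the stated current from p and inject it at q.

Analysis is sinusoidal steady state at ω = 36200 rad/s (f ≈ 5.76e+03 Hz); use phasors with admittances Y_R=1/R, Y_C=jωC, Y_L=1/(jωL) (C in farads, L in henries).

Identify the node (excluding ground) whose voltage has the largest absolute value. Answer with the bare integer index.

Apply KCL at each of the 4 non-ground nodes and solve the resulting linear system.
Node n1: branches {C2, R3, C7, V1} → V_1 = 2.482-0.08972j
Node n2: branches {R1, I1, C1, R2, C4, C5, R5, R6} → V_2 = -0.03610+0.1531j
Node n3: branches {I1, R2, R3, C6, V1} → V_3 = -2.638-0.08972j
Node n4: branches {R1, C1, C3, R4, C5, C6, R5, C7, R7, R8} → V_4 = -0.003266-0.006850j
Source currents: i(V1)=-0.2832-1.449j

3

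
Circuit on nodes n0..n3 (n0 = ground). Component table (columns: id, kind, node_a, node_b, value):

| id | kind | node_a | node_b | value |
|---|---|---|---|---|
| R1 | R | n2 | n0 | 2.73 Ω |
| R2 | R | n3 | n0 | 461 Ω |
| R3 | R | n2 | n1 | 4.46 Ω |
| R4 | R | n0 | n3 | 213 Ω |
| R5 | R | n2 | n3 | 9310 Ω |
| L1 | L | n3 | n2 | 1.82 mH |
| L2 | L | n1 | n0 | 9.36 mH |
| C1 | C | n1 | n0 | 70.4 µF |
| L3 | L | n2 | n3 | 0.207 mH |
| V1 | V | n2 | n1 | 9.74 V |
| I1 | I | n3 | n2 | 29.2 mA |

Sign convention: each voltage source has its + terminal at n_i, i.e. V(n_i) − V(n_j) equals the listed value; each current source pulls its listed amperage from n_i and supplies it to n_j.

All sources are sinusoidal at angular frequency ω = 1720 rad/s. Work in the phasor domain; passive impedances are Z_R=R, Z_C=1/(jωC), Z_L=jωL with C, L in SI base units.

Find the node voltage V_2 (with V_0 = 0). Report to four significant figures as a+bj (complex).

0.2373+1.502j V

Apply KCL at each of the 3 non-ground nodes and solve the resulting linear system.
Node n1: branches {R3, L2, C1, V1} → V_1 = -9.503+1.502j
Node n2: branches {R1, R3, R5, L1, L3, V1, I1} → V_2 = 0.2373+1.502j
Node n3: branches {R2, R4, R5, L1, L3, I1} → V_3 = 0.2406+1.492j
Source currents: i(V1)=-2.272-0.5604j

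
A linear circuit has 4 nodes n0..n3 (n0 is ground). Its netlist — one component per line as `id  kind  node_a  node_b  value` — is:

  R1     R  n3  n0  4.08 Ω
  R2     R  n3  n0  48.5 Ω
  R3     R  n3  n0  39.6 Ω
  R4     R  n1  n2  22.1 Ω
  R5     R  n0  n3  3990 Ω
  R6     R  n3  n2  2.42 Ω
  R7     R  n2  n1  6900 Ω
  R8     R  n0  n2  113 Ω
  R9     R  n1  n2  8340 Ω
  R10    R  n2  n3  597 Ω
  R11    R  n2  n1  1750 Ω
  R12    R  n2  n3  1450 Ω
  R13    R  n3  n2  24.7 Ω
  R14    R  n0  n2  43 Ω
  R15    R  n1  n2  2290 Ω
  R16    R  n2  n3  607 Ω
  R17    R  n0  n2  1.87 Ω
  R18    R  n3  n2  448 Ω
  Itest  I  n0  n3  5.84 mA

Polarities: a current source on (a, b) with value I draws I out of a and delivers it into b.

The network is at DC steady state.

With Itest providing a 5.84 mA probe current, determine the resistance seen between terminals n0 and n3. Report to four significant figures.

Element admittances at DC:
  Y(R1) = 0.2451 S between n3,n0
  Y(R2) = 0.02062 S between n3,n0
  Y(R3) = 0.02525 S between n3,n0
  Y(R4) = 0.04525 S between n1,n2
  Y(R5) = 0.0002506 S between n0,n3
  Y(R6) = 0.4132 S between n3,n2
  Y(R7) = 0.0001449 S between n2,n1
  Y(R8) = 0.008850 S between n0,n2
  Y(R9) = 0.0001199 S between n1,n2
  Y(R10) = 0.001675 S between n2,n3
  Y(R11) = 0.0005714 S between n2,n1
  Y(R12) = 0.0006897 S between n2,n3
  Y(R13) = 0.04049 S between n3,n2
  Y(R14) = 0.02326 S between n0,n2
  Y(R15) = 0.0004367 S between n1,n2
  Y(R16) = 0.001647 S between n2,n3
  Y(R17) = 0.5348 S between n0,n2
  Y(R18) = 0.002232 S between n3,n2
  Itest: injects 0.00584 A into n3 (from n0)
Assemble and solve the 3×3 MNA system:
  V(n1)=0.004799  V(n2)=0.004799  V(n3)=0.01071

R_eq = 1.834 Ω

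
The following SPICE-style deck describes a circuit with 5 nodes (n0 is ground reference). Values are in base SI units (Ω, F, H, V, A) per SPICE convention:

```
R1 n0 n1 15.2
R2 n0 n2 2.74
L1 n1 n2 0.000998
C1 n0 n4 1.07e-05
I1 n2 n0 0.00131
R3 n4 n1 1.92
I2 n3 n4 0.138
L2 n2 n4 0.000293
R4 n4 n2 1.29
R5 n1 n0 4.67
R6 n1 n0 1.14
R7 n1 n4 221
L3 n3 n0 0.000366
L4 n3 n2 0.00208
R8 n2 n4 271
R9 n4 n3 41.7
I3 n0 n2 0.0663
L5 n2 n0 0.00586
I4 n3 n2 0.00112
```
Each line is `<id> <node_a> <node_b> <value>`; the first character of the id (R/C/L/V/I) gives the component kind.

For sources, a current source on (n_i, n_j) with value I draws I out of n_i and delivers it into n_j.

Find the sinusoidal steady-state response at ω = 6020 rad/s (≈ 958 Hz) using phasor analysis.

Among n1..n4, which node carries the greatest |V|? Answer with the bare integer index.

MNA unknowns: 4 node voltages V₁..V_4
R1: Y=0.06579+0.000j on G[0,1]
R2: Y=0.3650+0.000j on G[0,2]
L1: Y=0.000-0.1664j on G[1,2]
C1: Y=0.000+0.06441j on G[0,4]
I1: z[2]−=0.00131, z[0]+=0.00131
R3: Y=0.5208+0.000j on G[4,1]
I2: z[3]−=0.138, z[4]+=0.138
L2: Y=0.000-0.5669j on G[2,4]
R4: Y=0.7752+0.000j on G[4,2]
R5: Y=0.2141+0.000j on G[1,0]
R6: Y=0.8772+0.000j on G[1,0]
R7: Y=0.004525+0.000j on G[1,4]
L3: Y=0.000-0.4539j on G[3,0]
L4: Y=0.000-0.07986j on G[3,2]
R8: Y=0.003690+0.000j on G[2,4]
R9: Y=0.02398+0.000j on G[4,3]
I3: z[0]−=0.0663, z[2]+=0.0663
L5: Y=0.000-0.02835j on G[2,0]
I4: z[3]−=0.00112, z[2]+=0.00112
solve → V1=0.08601-0.008125j, V2=0.2129+0.02032j, V3=0.02014-0.2466j, V4=0.2664+0.01418j

4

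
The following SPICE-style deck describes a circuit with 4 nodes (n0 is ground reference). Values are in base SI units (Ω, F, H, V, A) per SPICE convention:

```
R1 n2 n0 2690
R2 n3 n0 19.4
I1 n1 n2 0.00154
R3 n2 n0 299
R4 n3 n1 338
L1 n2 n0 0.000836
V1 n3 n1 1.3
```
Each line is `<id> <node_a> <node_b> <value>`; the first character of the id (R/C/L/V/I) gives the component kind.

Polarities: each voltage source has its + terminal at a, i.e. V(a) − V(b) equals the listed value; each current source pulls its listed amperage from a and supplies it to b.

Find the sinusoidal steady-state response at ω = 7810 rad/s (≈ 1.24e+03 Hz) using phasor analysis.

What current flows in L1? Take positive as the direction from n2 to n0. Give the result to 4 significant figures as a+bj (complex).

Element admittances at ω=7810 rad/s:
  Y(R1) = 0.0003717+0.000j S between n2,n0
  Y(R2) = 0.05155+0.000j S between n3,n0
  I1: injects 0.00154 A into n2 (from n1)
  Y(R3) = 0.003344+0.000j S between n2,n0
  Y(R4) = 0.002959+0.000j S between n3,n1
  Y(L1) = 0.000-0.1532j S between n2,n0
  V1: constraint V(n3)−V(n1) = 1.3
Assemble and solve the 4×4 MNA system:
  V(n1)=-1.330+0.000j  V(n2)=0.0002438+0.01005j  V(n3)=-0.02988+0.000j
  i(V1)=-0.002306+0.000j

0.001539-3.734e-05j A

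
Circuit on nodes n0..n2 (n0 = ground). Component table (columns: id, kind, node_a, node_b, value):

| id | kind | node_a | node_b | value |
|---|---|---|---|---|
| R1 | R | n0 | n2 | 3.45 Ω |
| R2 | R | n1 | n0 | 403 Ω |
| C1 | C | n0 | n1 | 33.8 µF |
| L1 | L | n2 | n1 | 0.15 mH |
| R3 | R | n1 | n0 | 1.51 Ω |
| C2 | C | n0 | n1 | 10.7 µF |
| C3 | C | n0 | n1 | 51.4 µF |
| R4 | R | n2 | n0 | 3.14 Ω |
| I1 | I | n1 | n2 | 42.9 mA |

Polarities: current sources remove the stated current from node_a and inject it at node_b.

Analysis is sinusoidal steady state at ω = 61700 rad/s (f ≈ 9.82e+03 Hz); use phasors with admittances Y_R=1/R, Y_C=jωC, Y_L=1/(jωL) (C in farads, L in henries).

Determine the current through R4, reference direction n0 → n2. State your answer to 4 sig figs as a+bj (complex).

Element admittances at ω=61700 rad/s:
  Y(R1) = 0.2899+0.000j S between n0,n2
  Y(R2) = 0.002481+0.000j S between n1,n0
  Y(C1) = 0.000+2.085j S between n0,n1
  Y(L1) = 0.000-0.1080j S between n2,n1
  Y(R3) = 0.6623+0.000j S between n1,n0
  Y(C2) = 0.000+0.6602j S between n0,n1
  Y(C3) = 0.000+3.171j S between n0,n1
  Y(R4) = 0.3185+0.000j S between n2,n0
  I1: injects 0.0429 A into n2 (from n1)
Assemble and solve the 2×2 MNA system:
  V(n1)=-0.002083+0.006910j  V(n2)=0.06949+0.01271j

-0.02213-0.004049j A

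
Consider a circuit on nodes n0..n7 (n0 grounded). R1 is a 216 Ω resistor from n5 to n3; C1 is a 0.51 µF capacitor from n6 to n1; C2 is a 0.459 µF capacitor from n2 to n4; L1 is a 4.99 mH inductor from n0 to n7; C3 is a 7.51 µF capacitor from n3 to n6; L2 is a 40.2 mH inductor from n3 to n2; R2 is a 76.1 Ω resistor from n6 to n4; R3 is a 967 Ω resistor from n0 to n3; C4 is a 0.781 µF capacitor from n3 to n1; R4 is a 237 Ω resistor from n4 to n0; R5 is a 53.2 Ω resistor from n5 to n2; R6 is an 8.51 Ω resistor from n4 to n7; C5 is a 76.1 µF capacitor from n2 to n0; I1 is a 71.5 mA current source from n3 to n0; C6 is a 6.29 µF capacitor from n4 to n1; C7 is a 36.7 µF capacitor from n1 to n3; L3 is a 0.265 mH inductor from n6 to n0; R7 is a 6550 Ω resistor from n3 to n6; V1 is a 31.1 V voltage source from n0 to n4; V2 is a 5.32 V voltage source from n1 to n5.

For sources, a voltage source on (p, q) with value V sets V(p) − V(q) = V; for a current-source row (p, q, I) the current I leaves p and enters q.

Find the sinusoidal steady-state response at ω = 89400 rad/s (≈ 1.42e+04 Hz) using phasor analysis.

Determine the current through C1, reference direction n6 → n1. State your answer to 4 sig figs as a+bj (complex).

MNA unknowns: 7 node voltages V₁..V_7 plus 2 source currents (V1, V2)
R1: Y=0.004630+0.000j on G[5,3]
C1: Y=0.000+0.04559j on G[6,1]
C2: Y=0.000+0.04103j on G[2,4]
L1: Y=0.000-0.002242j on G[0,7]
C3: Y=0.000+0.6714j on G[3,6]
L2: Y=0.000-0.0002783j on G[3,2]
R2: Y=0.01314+0.000j on G[6,4]
R3: Y=0.001034+0.000j on G[0,3]
C4: Y=0.000+0.06982j on G[3,1]
R4: Y=0.004219+0.000j on G[4,0]
R5: Y=0.01880+0.000j on G[5,2]
R6: Y=0.1175+0.000j on G[4,7]
C5: Y=0.000+6.803j on G[2,0]
I1: z[3]−=0.0715, z[0]+=0.0715
C6: Y=0.000+0.5623j on G[4,1]
C7: Y=0.000+3.281j on G[1,3]
L3: Y=0.000-0.04221j on G[6,0]
R7: Y=0.0001527+0.000j on G[3,6]
V1: row V0−V4=31.1, i_V1 at 0,4
V2: row V1−V5=5.32, i_V2 at 1,5
solve → V1=-33.74-1.483j, V2=-0.1894+0.1068j, V3=-34.16-1.504j, V4=-31.10+0.000j, V5=-39.06-1.483j, V6=-36.23-1.698j, V7=-31.09-0.5931j
aux → i_V1=-0.8948+0.3088j, i_V2=-0.7534-0.02979j

0.009771-0.1137j A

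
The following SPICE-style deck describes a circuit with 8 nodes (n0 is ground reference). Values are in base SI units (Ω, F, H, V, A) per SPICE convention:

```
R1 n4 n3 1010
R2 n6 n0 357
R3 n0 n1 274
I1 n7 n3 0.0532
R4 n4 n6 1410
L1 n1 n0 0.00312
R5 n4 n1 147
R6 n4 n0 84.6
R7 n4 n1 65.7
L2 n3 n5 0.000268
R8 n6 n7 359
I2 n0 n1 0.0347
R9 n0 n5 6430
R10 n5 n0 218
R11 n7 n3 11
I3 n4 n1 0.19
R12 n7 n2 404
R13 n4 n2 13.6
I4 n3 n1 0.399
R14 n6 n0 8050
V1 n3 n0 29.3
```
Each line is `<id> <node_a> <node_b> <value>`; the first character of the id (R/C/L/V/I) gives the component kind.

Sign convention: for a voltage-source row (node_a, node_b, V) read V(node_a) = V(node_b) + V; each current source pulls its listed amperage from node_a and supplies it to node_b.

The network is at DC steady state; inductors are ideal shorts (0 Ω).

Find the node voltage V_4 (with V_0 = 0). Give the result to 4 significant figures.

MNA unknowns: 7 node voltages V₁..V_7 plus 3 source currents (L1, L2, V1)
R1: Y=0.0009901 on G[4,3]
R2: Y=0.002801 on G[6,0]
R3: Y=0.003650 on G[0,1]
I1: z[7]−=0.0532, z[3]+=0.0532
R4: Y=0.0007092 on G[4,6]
L1: row V1−V0=0, i_L1 at 1,0
R5: Y=0.006803 on G[4,1]
R6: Y=0.01182 on G[4,0]
R7: Y=0.01522 on G[4,1]
L2: row V3−V5=0, i_L2 at 3,5
R8: Y=0.002786 on G[6,7]
I2: z[0]−=0.0347, z[1]+=0.0347
R9: Y=0.0001555 on G[0,5]
R10: Y=0.004587 on G[5,0]
R11: Y=0.09091 on G[7,3]
I3: z[4]−=0.19, z[1]+=0.19
R12: Y=0.002475 on G[7,2]
R13: Y=0.07353 on G[4,2]
I4: z[3]−=0.399, z[1]+=0.399
R14: Y=0.0001242 on G[6,0]
V1: row V3−V0=29.3, i_V1 at 3,0
solve → V1=0.000, V2=-1.325, V3=29.30, V4=-2.293, V5=29.30, V6=11.66, V7=27.45
aux → i_L1=0.5732, i_L2=0.1390, i_V1=-0.6844

-2.293 V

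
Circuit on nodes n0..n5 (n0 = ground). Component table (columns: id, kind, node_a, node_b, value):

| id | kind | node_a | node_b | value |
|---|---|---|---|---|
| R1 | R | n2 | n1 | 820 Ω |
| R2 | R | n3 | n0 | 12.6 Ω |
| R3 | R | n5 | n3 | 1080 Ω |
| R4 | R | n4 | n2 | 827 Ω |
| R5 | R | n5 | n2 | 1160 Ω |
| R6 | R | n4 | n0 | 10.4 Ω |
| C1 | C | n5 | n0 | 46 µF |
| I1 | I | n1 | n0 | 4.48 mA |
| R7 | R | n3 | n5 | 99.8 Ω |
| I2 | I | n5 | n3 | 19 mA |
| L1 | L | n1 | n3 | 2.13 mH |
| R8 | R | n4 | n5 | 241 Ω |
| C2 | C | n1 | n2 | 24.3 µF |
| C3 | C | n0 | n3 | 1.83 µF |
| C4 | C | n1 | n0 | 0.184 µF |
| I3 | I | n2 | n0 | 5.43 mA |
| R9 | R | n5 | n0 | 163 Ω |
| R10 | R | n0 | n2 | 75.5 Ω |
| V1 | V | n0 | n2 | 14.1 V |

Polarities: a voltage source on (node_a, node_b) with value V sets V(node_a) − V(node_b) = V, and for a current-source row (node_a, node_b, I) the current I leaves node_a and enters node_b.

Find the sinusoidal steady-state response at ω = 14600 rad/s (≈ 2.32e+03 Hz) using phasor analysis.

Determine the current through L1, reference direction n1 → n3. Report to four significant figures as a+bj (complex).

Apply KCL at each of the 5 non-ground nodes and solve the resulting linear system.
Node n1: branches {R1, I1, L1, C2, C4} → V_1 = -15.35-0.5299j
Node n2: branches {R1, R4, R5, C2, I3, R10, V1} → V_2 = -14.10+0.000j
Node n3: branches {R2, R3, R7, I2, L1, C3} → V_3 = -0.2961+5.453j
Node n4: branches {R4, R6, R8} → V_4 = -0.1644+0.002252j
Node n5: branches {R3, R5, C1, R7, I2, R8, R9} → V_5 = 0.08708+0.05510j
Source currents: i(V1)=-0.3969+0.4427j

-0.1924+0.4840j A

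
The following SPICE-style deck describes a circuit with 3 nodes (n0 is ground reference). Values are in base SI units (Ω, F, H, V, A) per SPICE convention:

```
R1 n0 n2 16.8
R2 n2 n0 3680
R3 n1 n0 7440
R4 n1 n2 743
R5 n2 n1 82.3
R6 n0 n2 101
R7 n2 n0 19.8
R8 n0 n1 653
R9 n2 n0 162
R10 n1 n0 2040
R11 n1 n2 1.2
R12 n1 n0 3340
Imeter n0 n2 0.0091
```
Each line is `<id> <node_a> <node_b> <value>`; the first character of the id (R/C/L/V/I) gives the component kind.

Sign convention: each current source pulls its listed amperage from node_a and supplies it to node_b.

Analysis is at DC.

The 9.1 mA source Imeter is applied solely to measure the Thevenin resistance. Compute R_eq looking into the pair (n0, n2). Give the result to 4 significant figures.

R_eq = 7.763 Ω

MNA unknowns: 2 node voltages V₁..V_2
R1: Y=0.05952 on G[0,2]
R2: Y=0.0002717 on G[2,0]
R3: Y=0.0001344 on G[1,0]
R4: Y=0.001346 on G[1,2]
R5: Y=0.01215 on G[2,1]
R6: Y=0.009901 on G[0,2]
R7: Y=0.05051 on G[2,0]
R8: Y=0.001531 on G[0,1]
R9: Y=0.006173 on G[2,0]
R10: Y=0.0004902 on G[1,0]
R11: Y=0.8333 on G[1,2]
R12: Y=0.0002994 on G[1,0]
Imeter: z[0]−=0.0091, z[2]+=0.0091
solve → V1=0.07044, V2=0.07064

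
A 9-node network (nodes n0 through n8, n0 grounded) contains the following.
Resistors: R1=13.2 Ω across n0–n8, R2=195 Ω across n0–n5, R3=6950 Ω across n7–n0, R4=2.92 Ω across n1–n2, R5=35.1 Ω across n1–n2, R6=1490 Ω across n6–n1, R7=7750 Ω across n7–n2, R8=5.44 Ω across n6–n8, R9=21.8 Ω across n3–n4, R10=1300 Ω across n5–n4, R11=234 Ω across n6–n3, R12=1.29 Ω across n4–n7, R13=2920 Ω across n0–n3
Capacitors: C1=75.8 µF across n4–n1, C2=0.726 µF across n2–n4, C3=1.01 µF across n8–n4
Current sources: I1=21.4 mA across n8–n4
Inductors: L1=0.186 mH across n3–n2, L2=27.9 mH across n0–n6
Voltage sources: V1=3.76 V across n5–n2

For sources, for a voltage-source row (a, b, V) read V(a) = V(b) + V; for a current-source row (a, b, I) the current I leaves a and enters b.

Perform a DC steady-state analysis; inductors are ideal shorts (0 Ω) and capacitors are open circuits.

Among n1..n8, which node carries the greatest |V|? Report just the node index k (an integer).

Apply KCL at each of the 8 non-ground nodes and solve the resulting linear system.
Node n1: branches {C1, R4, R5, R6} → V_1 = 0.1932
Node n2: branches {R4, R5, L1, C2, R7, V1} → V_2 = 0.1936
Node n3: branches {L1, R9, R11, R13} → V_3 = 0.1936
Node n4: branches {C1, I1, C2, C3, R9, R10, R12} → V_4 = 0.7108
Node n5: branches {R2, R10, V1} → V_5 = 3.954
Node n6: branches {R6, L2, R8, R11} → V_6 = 0.000
Node n7: branches {R3, R7, R12} → V_7 = 0.7106
Node n8: branches {R1, I1, C3, R8} → V_8 = -0.08244
Source currents: i(L1)=0.02283, i(L2)=0.01420, i(V1)=-0.02277

5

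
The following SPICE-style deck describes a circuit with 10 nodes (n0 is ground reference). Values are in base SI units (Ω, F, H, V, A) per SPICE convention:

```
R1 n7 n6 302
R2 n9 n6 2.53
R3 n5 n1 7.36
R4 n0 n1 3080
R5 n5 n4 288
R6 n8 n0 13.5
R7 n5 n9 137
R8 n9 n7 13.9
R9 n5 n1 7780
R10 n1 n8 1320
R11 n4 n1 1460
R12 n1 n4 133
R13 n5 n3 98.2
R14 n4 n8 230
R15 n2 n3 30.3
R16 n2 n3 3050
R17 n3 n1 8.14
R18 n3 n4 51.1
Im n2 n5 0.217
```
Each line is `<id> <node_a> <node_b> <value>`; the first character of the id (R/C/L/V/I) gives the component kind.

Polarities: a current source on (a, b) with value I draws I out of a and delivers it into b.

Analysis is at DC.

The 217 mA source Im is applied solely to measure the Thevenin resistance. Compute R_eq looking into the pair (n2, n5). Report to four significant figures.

Element admittances at DC:
  Y(R1) = 0.003311 S between n7,n6
  Y(R2) = 0.3953 S between n9,n6
  Y(R3) = 0.1359 S between n5,n1
  Y(R4) = 0.0003247 S between n0,n1
  Y(R5) = 0.003472 S between n5,n4
  Y(R6) = 0.07407 S between n8,n0
  Y(R7) = 0.007299 S between n5,n9
  Y(R8) = 0.07194 S between n9,n7
  Y(R9) = 0.0001285 S between n5,n1
  Y(R10) = 0.0007576 S between n1,n8
  Y(R11) = 0.0006849 S between n4,n1
  Y(R12) = 0.007519 S between n1,n4
  Y(R13) = 0.01018 S between n5,n3
  Y(R14) = 0.004348 S between n4,n8
  Y(R15) = 0.03300 S between n2,n3
  Y(R16) = 0.0003279 S between n2,n3
  Y(R17) = 0.1229 S between n3,n1
  Y(R18) = 0.01957 S between n3,n4
  Im: injects 0.217 A into n5 (from n2)
Assemble and solve the 9×9 MNA system:
  V(n1)=0.5776  V(n2)=-7.359  V(n3)=-0.8481  V(n4)=-0.1468  V(n5)=1.914  V(n6)=1.914  V(n7)=1.914  V(n8)=-0.002532  V(n9)=1.914

R_eq = 42.73 Ω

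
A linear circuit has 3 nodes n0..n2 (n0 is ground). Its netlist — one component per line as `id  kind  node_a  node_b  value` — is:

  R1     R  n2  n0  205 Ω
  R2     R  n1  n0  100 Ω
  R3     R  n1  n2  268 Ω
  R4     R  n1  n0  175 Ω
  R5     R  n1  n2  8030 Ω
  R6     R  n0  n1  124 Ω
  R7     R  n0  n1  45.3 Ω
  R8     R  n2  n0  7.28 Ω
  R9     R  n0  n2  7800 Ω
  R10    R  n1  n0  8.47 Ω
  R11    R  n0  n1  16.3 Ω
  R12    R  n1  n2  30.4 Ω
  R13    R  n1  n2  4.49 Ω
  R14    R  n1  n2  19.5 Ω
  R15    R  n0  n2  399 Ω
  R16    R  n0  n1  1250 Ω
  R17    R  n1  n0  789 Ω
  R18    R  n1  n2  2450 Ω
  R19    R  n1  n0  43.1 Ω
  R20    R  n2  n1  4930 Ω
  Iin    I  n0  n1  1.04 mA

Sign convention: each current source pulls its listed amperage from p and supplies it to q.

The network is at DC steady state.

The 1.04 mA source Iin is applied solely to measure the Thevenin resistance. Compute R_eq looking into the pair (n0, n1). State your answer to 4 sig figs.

R_eq = 2.862 Ω

Element admittances at DC:
  Y(R1) = 0.004878 S between n2,n0
  Y(R2) = 0.01000 S between n1,n0
  Y(R3) = 0.003731 S between n1,n2
  Y(R4) = 0.005714 S between n1,n0
  Y(R5) = 0.0001245 S between n1,n2
  Y(R6) = 0.008065 S between n0,n1
  Y(R7) = 0.02208 S between n0,n1
  Y(R8) = 0.1374 S between n2,n0
  Y(R9) = 0.0001282 S between n0,n2
  Y(R10) = 0.1181 S between n1,n0
  Y(R11) = 0.06135 S between n0,n1
  Y(R12) = 0.03289 S between n1,n2
  Y(R13) = 0.2227 S between n1,n2
  Y(R14) = 0.05128 S between n1,n2
  Y(R15) = 0.002506 S between n0,n2
  Y(R16) = 0.0008000 S between n0,n1
  Y(R17) = 0.001267 S between n1,n0
  Y(R18) = 0.0004082 S between n1,n2
  Y(R19) = 0.02320 S between n1,n0
  Y(R20) = 0.0002028 S between n2,n1
  Iin: injects 0.00104 A into n1 (from n0)
Assemble and solve the 2×2 MNA system:
  V(n1)=0.002976  V(n2)=0.002031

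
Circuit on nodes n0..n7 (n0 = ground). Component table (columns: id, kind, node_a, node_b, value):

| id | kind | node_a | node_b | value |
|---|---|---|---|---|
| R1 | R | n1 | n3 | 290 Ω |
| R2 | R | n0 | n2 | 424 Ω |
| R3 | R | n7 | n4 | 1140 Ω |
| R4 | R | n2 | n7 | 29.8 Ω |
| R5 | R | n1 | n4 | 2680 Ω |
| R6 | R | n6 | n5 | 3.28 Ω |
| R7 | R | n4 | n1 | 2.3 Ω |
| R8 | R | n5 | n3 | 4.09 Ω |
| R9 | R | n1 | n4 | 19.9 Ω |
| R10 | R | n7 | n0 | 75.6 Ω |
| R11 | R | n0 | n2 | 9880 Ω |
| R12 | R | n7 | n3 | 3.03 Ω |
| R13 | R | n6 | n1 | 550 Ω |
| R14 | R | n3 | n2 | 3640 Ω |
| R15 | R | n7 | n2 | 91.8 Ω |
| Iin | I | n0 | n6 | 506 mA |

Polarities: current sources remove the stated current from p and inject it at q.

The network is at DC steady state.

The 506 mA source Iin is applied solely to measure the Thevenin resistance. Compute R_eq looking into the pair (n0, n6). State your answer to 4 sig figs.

R_eq = 74.58 Ω

Element admittances at DC:
  Y(R1) = 0.003448 S between n1,n3
  Y(R2) = 0.002358 S between n0,n2
  Y(R3) = 0.0008772 S between n7,n4
  Y(R4) = 0.03356 S between n2,n7
  Y(R5) = 0.0003731 S between n1,n4
  Y(R6) = 0.3049 S between n6,n5
  Y(R7) = 0.4348 S between n4,n1
  Y(R8) = 0.2445 S between n5,n3
  Y(R9) = 0.05025 S between n1,n4
  Y(R10) = 0.01323 S between n7,n0
  Y(R11) = 0.0001012 S between n0,n2
  Y(R12) = 0.3300 S between n7,n3
  Y(R13) = 0.001818 S between n6,n1
  Y(R14) = 0.0002747 S between n3,n2
  Y(R15) = 0.01089 S between n7,n2
  Iin: injects 0.506 A into n6 (from n0)
Assemble and solve the 7×7 MNA system:
  V(n1)=34.92  V(n2)=30.83  V(n3)=34.04  V(n4)=34.92  V(n5)=36.09  V(n6)=37.74  V(n7)=32.52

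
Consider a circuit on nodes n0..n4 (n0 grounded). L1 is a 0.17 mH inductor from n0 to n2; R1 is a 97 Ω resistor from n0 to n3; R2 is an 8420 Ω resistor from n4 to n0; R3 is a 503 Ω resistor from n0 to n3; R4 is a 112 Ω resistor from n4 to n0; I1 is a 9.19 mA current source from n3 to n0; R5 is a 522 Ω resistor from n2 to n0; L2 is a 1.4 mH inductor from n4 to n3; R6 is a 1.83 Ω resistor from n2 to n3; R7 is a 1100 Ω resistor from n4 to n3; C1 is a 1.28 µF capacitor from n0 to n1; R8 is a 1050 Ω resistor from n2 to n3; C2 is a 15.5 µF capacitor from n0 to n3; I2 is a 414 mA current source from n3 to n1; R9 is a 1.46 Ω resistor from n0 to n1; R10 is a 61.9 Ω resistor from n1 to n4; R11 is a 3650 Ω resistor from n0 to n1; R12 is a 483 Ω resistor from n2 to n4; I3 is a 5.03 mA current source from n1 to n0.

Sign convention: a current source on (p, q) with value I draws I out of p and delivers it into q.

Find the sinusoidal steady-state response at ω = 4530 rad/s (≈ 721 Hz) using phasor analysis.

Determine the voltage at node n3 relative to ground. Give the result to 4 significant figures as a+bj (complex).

-0.7715-0.2047j V

Apply KCL at each of the 4 non-ground nodes and solve the resulting linear system.
Node n1: branches {C1, I2, R9, R10, R11, I3} → V_1 = 0.5654-0.005007j
Node n2: branches {L1, R5, R6, R8, R12} → V_2 = -0.04433-0.3076j
Node n3: branches {R1, R3, I1, L2, R6, R7, R8, C2, I2} → V_3 = -0.7715-0.2047j
Node n4: branches {R2, R4, L2, R7, R10, R12} → V_4 = -0.7684-0.01445j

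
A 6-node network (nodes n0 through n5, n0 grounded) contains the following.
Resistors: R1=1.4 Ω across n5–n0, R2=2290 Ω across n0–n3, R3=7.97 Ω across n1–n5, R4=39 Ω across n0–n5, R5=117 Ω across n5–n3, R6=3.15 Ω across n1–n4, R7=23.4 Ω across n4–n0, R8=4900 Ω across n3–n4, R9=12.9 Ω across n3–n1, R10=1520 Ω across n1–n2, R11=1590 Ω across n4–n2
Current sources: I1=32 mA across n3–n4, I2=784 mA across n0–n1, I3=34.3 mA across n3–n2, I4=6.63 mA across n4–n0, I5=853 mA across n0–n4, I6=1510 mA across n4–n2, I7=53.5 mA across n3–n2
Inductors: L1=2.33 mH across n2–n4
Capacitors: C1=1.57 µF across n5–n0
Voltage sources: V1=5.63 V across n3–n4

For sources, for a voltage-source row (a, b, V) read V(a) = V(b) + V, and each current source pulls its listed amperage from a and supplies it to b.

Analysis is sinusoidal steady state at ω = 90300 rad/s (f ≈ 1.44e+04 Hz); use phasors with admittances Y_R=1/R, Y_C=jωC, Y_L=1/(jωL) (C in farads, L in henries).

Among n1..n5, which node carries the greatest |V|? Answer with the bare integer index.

2

Element admittances at ω=90300 rad/s:
  Y(R1) = 0.7143+0.000j S between n5,n0
  I1: injects 0.032 A into n4 (from n3)
  Y(L1) = 0.000-0.004753j S between n2,n4
  Y(R2) = 0.0004367+0.000j S between n0,n3
  Y(R3) = 0.1255+0.000j S between n1,n5
  I2: injects 0.784 A into n1 (from n0)
  Y(R4) = 0.02564+0.000j S between n0,n5
  Y(R5) = 0.008547+0.000j S between n5,n3
  I3: injects 0.0343 A into n2 (from n3)
  I4: injects 0.00663 A into n0 (from n4)
  Y(R6) = 0.3175+0.000j S between n1,n4
  I5: injects 0.853 A into n4 (from n0)
  Y(R7) = 0.04274+0.000j S between n4,n0
  I6: injects 1.51 A into n2 (from n4)
  Y(R8) = 0.0002041+0.000j S between n3,n4
  Y(R9) = 0.07752+0.000j S between n3,n1
  Y(R10) = 0.0006579+0.000j S between n1,n2
  Y(R11) = 0.0006289+0.000j S between n4,n2
  Y(C1) = 0.000+0.1418j S between n5,n0
  I7: injects 0.0535 A into n2 (from n3)
  V1: constraint V(n3)−V(n4) = 5.63
Assemble and solve the 6×6 MNA system:
  V(n1)=10.25-0.07173j  V(n2)=94.53+312.8j  V(n3)=15.40-0.5294j  V(n4)=9.772-0.5294j  V(n5)=1.578-0.2714j
  i(V1)=-0.6454+0.03791j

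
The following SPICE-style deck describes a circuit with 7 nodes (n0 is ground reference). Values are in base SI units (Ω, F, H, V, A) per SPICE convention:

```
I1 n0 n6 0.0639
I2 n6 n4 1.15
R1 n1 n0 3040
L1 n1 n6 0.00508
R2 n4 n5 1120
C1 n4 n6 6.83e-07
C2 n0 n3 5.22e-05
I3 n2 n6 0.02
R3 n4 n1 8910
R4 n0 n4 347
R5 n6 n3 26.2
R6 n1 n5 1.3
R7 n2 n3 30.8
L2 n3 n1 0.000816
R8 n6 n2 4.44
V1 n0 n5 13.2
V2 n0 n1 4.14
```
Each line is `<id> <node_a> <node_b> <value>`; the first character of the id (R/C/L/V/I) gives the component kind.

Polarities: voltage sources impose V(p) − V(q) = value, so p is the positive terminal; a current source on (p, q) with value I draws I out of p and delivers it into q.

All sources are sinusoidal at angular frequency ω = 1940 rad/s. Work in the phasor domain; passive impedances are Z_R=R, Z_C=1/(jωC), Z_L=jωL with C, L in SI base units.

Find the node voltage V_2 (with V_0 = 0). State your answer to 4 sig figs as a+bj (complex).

MNA unknowns: 6 node voltages V₁..V_6 plus 2 source currents (V1, V2)
I1: z[0]−=0.0639, z[6]+=0.0639
I2: z[6]−=1.15, z[4]+=1.15
R1: Y=0.0003289+0.000j on G[1,0]
L1: Y=0.000-0.1015j on G[1,6]
R2: Y=0.0008929+0.000j on G[4,5]
C1: Y=0.000+0.001325j on G[4,6]
C2: Y=0.000+0.1013j on G[0,3]
I3: z[2]−=0.02, z[6]+=0.02
R3: Y=0.0001122+0.000j on G[4,1]
R4: Y=0.002882+0.000j on G[0,4]
R5: Y=0.03817+0.000j on G[6,3]
R6: Y=0.7692+0.000j on G[1,5]
R7: Y=0.03247+0.000j on G[2,3]
L2: Y=0.000-0.6317j on G[3,1]
R8: Y=0.2252+0.000j on G[6,2]
V1: row V0−V5=13.2, i_V1 at 0,5
V2: row V0−V1=4.14, i_V2 at 0,1
solve → V1=-4.140+0.000j, V2=-9.984-4.793j, V3=-4.357-0.8012j, V4=262.8-93.22j, V5=-13.20+0.000j, V6=-10.71-5.368j
aux → i_V1=-7.216+0.08323j, i_V2=7.989-0.7932j

-9.984-4.793j V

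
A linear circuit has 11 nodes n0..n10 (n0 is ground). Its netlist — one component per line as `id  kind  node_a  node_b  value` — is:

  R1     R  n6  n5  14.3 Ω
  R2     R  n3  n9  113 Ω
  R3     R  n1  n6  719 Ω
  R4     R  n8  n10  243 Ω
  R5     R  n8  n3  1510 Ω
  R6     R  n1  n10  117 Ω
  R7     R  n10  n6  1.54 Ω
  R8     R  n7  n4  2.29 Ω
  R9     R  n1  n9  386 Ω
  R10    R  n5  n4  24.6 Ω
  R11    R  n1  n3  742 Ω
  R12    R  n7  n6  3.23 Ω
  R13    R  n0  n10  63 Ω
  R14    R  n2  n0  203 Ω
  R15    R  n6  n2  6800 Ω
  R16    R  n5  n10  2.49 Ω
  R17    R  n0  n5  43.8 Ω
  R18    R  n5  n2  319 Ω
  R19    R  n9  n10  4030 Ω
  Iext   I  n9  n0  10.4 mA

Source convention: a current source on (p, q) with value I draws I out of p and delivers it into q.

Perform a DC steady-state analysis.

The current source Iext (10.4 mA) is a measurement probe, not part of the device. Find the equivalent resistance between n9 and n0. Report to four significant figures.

Apply KCL at each of the 10 non-ground nodes and solve the resulting linear system.
Node n1: branches {R3, R6, R9, R11} → V_1 = -1.084
Node n2: branches {R14, R15, R18} → V_2 = -0.1005
Node n3: branches {R2, R5, R11} → V_3 = -2.867
Node n4: branches {R8, R10} → V_4 = -0.2608
Node n5: branches {R1, R10, R16, R17, R18} → V_5 = -0.2509
Node n6: branches {R1, R3, R7, R12, R15} → V_6 = -0.2630
Node n7: branches {R8, R12} → V_7 = -0.2617
Node n8: branches {R4, R5} → V_8 = -0.6241
Node n9: branches {R2, R9, R19, Iext} → V_9 = -3.306
Node n10: branches {R4, R6, R7, R13, R16, R19} → V_10 = -0.2632

R_eq = 317.9 Ω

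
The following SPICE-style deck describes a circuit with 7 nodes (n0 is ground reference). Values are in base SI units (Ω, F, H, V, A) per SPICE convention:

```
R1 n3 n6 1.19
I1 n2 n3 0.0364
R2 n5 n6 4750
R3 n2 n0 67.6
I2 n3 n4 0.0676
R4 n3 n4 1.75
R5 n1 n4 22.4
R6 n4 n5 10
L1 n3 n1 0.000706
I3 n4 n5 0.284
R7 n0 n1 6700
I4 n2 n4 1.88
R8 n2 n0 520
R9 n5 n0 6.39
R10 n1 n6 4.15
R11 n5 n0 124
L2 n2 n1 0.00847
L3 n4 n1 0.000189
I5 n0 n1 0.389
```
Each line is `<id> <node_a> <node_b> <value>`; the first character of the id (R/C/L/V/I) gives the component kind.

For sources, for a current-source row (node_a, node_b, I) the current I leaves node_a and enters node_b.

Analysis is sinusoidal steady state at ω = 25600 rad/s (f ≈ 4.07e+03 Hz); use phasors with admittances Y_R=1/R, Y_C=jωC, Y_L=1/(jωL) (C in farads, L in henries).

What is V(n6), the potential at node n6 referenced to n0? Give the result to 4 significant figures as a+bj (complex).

30.11+10.40j V

MNA unknowns: 6 node voltages V₁..V_6
R1: Y=0.8403+0.000j on G[3,6]
I1: z[2]−=0.0364, z[3]+=0.0364
R2: Y=0.0002105+0.000j on G[5,6]
R3: Y=0.01479+0.000j on G[2,0]
I2: z[3]−=0.0676, z[4]+=0.0676
R4: Y=0.5714+0.000j on G[3,4]
R5: Y=0.04464+0.000j on G[1,4]
R6: Y=0.1000+0.000j on G[4,5]
L1: Y=0.000-0.05533j on G[3,1]
I3: z[4]−=0.284, z[5]+=0.284
R7: Y=0.0001493+0.000j on G[0,1]
I4: z[2]−=1.88, z[4]+=1.88
R8: Y=0.001923+0.000j on G[2,0]
R9: Y=0.1565+0.000j on G[5,0]
R10: Y=0.2410+0.000j on G[1,6]
R11: Y=0.008065+0.000j on G[5,0]
L2: Y=0.000-0.004612j on G[2,1]
L3: Y=0.000-0.2067j on G[4,1]
I5: z[0]−=0.389, z[1]+=0.389
solve → V1=29.36+11.30j, V2=-101.6-36.12j, V3=30.33+10.14j, V4=30.60+9.666j, V5=12.65+3.659j, V6=30.11+10.40j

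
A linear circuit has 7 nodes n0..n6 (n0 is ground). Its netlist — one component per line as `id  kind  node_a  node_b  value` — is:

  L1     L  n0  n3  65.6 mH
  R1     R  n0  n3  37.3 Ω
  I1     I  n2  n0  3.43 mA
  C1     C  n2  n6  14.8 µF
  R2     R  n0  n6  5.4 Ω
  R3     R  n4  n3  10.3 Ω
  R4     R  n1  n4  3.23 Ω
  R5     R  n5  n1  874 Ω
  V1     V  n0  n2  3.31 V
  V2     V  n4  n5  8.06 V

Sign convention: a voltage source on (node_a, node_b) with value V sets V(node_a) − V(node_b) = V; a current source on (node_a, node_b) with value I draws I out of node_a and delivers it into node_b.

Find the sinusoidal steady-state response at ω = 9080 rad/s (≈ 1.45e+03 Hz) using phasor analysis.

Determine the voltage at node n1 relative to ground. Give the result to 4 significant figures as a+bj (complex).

-0.02968+0.000j V

MNA unknowns: 6 node voltages V₁..V_6 plus 2 source currents (V1, V2)
L1: Y=0.000-0.001679j on G[0,3]
R1: Y=0.02681+0.000j on G[0,3]
I1: z[2]−=0.00343, z[0]+=0.00343
C1: Y=0.000+0.1344j on G[2,6]
R2: Y=0.1852+0.000j on G[0,6]
R3: Y=0.09709+0.000j on G[4,3]
R4: Y=0.3096+0.000j on G[1,4]
R5: Y=0.001144+0.000j on G[5,1]
V1: row V0−V2=3.31, i_V1 at 0,2
V2: row V4−V5=8.06, i_V2 at 4,5
solve → V1=-0.02968+0.000j, V2=-3.310+0.000j, V3=0.000+0.000j, V4=0.000+0.000j, V5=-8.060+0.000j, V6=-1.142-1.573j
aux → i_V1=-0.2080-0.2914j, i_V2=-0.009188+0.000j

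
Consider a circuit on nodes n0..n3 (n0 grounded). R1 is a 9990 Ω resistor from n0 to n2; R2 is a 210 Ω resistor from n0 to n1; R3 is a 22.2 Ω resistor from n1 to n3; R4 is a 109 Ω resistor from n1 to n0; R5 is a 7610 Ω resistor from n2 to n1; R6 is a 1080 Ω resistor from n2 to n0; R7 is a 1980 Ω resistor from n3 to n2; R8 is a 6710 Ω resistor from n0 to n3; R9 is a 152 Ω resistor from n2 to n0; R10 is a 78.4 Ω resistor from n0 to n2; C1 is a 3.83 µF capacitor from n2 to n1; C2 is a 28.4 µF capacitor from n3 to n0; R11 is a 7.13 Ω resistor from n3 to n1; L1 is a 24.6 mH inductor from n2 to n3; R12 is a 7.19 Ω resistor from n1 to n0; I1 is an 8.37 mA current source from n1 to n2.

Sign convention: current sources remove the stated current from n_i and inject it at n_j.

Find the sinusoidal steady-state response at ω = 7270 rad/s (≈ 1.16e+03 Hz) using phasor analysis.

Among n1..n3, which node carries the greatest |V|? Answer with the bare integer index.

MNA unknowns: 3 node voltages V₁..V_3
R1: Y=0.0001001+0.000j on G[0,2]
R2: Y=0.004762+0.000j on G[0,1]
R3: Y=0.04505+0.000j on G[1,3]
R4: Y=0.009174+0.000j on G[1,0]
R5: Y=0.0001314+0.000j on G[2,1]
R6: Y=0.0009259+0.000j on G[2,0]
R7: Y=0.0005051+0.000j on G[3,2]
R8: Y=0.0001490+0.000j on G[0,3]
R9: Y=0.006579+0.000j on G[2,0]
R10: Y=0.01276+0.000j on G[0,2]
C1: Y=0.000+0.02784j on G[2,1]
C2: Y=0.000+0.2065j on G[3,0]
R11: Y=0.1403+0.000j on G[3,1]
L1: Y=0.000-0.005592j on G[2,3]
R12: Y=0.1391+0.000j on G[1,0]
I1: z[1]−=0.00837, z[2]+=0.00837
solve → V1=-0.005717+0.02151j, V2=0.1720-0.1902j, V3=0.002799+0.01273j

2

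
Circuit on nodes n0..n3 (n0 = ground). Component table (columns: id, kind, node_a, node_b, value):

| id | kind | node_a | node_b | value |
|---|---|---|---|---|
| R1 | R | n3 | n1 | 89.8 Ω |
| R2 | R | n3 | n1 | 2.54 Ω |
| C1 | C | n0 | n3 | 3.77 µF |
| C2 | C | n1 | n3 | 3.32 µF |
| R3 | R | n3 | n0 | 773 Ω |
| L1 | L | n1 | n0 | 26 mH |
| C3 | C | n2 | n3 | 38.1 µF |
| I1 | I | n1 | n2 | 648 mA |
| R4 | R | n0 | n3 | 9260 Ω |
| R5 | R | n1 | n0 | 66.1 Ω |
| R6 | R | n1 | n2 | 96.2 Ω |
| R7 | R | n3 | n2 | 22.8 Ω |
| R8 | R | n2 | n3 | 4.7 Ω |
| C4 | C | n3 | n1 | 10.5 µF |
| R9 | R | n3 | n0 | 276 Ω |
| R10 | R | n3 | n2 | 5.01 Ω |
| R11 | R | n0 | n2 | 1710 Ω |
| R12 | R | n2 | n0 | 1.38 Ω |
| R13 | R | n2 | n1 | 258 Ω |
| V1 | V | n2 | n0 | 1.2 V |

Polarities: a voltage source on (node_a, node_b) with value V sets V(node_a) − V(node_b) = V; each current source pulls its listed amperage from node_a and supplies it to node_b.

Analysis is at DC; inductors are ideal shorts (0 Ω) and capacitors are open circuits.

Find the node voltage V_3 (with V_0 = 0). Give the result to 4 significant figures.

0.6321 V

MNA unknowns: 3 node voltages V₁..V_3 plus 2 source currents (L1, V1)
R1: Y=0.01114 on G[3,1]
R2: Y=0.3937 on G[3,1]
C1: Y=0.000 on G[0,3]
C2: Y=0.000 on G[1,3]
R3: Y=0.001294 on G[3,0]
L1: row V1−V0=0, i_L1 at 1,0
C3: Y=0.000 on G[2,3]
I1: z[1]−=0.648, z[2]+=0.648
R4: Y=0.0001080 on G[0,3]
R5: Y=0.01513 on G[1,0]
R6: Y=0.01040 on G[1,2]
R7: Y=0.04386 on G[3,2]
R8: Y=0.2128 on G[2,3]
C4: Y=0.000 on G[3,1]
R9: Y=0.003623 on G[3,0]
R10: Y=0.1996 on G[3,2]
R11: Y=0.0005848 on G[0,2]
R12: Y=0.7246 on G[2,0]
R13: Y=0.003876 on G[2,1]
V1: row V2−V0=1.2, i_V1 at 2,0
solve → V1=0.000, V2=1.200, V3=0.6321
aux → i_L1=-0.3750, i_V1=-0.4985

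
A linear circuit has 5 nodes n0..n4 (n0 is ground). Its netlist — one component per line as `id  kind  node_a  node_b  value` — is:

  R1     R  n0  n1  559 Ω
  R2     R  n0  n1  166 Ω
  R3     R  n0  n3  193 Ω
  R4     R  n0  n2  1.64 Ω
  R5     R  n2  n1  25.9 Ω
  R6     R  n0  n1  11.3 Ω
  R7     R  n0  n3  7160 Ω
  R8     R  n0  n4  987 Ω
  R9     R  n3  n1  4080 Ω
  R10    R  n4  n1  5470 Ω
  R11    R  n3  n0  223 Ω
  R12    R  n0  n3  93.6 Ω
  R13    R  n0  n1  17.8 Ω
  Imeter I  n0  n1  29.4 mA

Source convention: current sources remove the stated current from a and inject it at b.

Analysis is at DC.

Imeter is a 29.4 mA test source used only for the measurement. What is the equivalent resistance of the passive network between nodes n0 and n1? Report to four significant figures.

MNA unknowns: 4 node voltages V₁..V_4
R1: Y=0.001789 on G[0,1]
R2: Y=0.006024 on G[0,1]
R3: Y=0.005181 on G[0,3]
R4: Y=0.6098 on G[0,2]
R5: Y=0.03861 on G[2,1]
R6: Y=0.08850 on G[0,1]
R7: Y=0.0001397 on G[0,3]
R8: Y=0.001013 on G[0,4]
R9: Y=0.0002451 on G[3,1]
R10: Y=0.0001828 on G[4,1]
R11: Y=0.004484 on G[3,0]
R12: Y=0.01068 on G[0,3]
R13: Y=0.05618 on G[0,1]
Imeter: z[0]−=0.0294, z[1]+=0.0294
solve → V1=0.1554, V2=0.009254, V3=0.001837, V4=0.02375

R_eq = 5.286 Ω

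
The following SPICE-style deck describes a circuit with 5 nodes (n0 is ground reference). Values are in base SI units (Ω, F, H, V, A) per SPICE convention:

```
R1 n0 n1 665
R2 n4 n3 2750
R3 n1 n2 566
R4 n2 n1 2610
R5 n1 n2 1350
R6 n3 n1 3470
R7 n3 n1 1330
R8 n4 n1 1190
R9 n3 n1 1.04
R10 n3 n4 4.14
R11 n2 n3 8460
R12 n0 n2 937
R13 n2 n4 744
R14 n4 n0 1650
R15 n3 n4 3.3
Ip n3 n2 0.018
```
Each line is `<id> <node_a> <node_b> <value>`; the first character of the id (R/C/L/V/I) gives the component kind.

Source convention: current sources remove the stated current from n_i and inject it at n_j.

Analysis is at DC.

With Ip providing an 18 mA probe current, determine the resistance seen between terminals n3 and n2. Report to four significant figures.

Element admittances at DC:
  Y(R1) = 0.001504 S between n0,n1
  Y(R2) = 0.0003636 S between n4,n3
  Y(R3) = 0.001767 S between n1,n2
  Y(R4) = 0.0003831 S between n2,n1
  Y(R5) = 0.0007407 S between n1,n2
  Y(R6) = 0.0002882 S between n3,n1
  Y(R7) = 0.0007519 S between n3,n1
  Y(R8) = 0.0008403 S between n4,n1
  Y(R9) = 0.9615 S between n3,n1
  Y(R10) = 0.2415 S between n3,n4
  Y(R11) = 0.0001182 S between n2,n3
  Y(R12) = 0.001067 S between n0,n2
  Y(R13) = 0.001344 S between n2,n4
  Y(R14) = 0.0006061 S between n4,n0
  Y(R15) = 0.3030 S between n3,n4
  Ip: injects 0.018 A into n2 (from n3)
Assemble and solve the 4×4 MNA system:
  V(n1)=-1.194  V(n2)=2.361  V(n3)=-1.206  V(n4)=-1.196

R_eq = 198.2 Ω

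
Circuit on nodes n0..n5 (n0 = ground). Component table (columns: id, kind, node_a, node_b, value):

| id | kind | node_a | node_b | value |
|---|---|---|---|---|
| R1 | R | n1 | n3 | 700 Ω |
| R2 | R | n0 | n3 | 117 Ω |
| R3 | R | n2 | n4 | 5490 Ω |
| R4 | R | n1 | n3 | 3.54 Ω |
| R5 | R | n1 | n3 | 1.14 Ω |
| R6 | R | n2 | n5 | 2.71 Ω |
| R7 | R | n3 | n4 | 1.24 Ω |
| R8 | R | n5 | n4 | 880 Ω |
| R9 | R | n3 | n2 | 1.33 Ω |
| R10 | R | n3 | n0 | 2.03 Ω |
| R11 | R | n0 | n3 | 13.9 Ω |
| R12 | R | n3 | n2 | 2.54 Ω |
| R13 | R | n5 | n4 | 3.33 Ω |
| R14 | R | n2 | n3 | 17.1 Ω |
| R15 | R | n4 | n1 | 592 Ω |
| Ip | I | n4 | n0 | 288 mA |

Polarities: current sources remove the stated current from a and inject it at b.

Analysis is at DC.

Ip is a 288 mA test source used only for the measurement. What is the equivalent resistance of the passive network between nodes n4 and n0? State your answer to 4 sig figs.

MNA unknowns: 5 node voltages V₁..V_5
R1: Y=0.001429 on G[1,3]
R2: Y=0.008547 on G[0,3]
R3: Y=0.0001821 on G[2,4]
R4: Y=0.2825 on G[1,3]
R5: Y=0.8772 on G[1,3]
R6: Y=0.3690 on G[2,5]
R7: Y=0.8065 on G[3,4]
R8: Y=0.001136 on G[5,4]
R9: Y=0.7519 on G[3,2]
R10: Y=0.4926 on G[3,0]
R11: Y=0.07194 on G[0,3]
R12: Y=0.3937 on G[3,2]
R13: Y=0.3003 on G[5,4]
R14: Y=0.05848 on G[2,3]
R15: Y=0.001689 on G[4,1]
Ip: z[4]−=0.288, z[0]+=0.288
solve → V1=-0.5030, V2=-0.5391, V3=-0.5025, V4=-0.8044, V5=-0.6584

R_eq = 2.793 Ω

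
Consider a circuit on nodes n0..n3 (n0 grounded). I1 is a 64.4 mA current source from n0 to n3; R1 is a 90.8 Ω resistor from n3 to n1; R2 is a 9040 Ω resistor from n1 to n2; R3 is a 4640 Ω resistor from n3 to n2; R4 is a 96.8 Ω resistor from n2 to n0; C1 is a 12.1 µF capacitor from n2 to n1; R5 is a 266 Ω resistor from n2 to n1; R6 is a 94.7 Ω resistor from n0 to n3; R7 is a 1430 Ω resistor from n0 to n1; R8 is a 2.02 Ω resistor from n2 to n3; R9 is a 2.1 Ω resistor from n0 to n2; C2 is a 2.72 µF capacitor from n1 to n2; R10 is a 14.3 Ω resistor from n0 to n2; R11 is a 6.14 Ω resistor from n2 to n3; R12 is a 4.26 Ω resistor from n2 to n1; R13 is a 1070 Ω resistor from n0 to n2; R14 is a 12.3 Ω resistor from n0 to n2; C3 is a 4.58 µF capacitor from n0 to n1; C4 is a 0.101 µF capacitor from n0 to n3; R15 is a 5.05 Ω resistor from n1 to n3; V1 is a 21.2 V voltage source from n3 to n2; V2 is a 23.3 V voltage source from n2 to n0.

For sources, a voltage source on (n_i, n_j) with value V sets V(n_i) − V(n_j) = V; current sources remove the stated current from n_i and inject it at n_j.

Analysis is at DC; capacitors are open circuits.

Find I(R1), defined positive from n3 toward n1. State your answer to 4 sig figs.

0.1250 A

Apply KCL at each of the 3 non-ground nodes and solve the resulting linear system.
Node n1: branches {R1, R2, C1, R5, R7, C2, R12, C3, R15} → V_1 = 33.15
Node n2: branches {R2, R3, R4, C1, R5, R8, R9, C2, R10, R11, R12, R13, R14, V1, V2} → V_2 = 23.30
Node n3: branches {I1, R1, R3, R6, R8, R11, C4, R15, V1} → V_3 = 44.50
Source currents: i(V1)=-16.73, i(V2)=-15.31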